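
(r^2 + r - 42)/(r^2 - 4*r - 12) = (r + 7)/(r + 2)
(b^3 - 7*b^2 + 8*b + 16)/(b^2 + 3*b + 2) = (b^2 - 8*b + 16)/(b + 2)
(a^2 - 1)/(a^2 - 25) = (a^2 - 1)/(a^2 - 25)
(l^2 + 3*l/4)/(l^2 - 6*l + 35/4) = l*(4*l + 3)/(4*l^2 - 24*l + 35)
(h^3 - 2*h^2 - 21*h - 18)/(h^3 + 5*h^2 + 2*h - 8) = (h^3 - 2*h^2 - 21*h - 18)/(h^3 + 5*h^2 + 2*h - 8)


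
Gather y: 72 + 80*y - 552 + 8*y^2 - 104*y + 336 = 8*y^2 - 24*y - 144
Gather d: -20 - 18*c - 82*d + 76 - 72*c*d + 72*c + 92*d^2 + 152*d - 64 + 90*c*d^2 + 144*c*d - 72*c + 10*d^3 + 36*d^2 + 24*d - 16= -18*c + 10*d^3 + d^2*(90*c + 128) + d*(72*c + 94) - 24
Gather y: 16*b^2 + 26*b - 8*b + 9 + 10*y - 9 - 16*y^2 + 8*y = 16*b^2 + 18*b - 16*y^2 + 18*y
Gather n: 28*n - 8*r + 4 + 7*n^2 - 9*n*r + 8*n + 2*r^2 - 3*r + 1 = 7*n^2 + n*(36 - 9*r) + 2*r^2 - 11*r + 5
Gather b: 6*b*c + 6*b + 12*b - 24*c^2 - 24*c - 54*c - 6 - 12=b*(6*c + 18) - 24*c^2 - 78*c - 18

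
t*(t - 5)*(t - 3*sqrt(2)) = t^3 - 5*t^2 - 3*sqrt(2)*t^2 + 15*sqrt(2)*t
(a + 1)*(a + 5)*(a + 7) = a^3 + 13*a^2 + 47*a + 35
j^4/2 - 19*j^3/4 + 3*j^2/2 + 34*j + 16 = (j/2 + 1)*(j - 8)*(j - 4)*(j + 1/2)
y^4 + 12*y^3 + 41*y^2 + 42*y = y*(y + 2)*(y + 3)*(y + 7)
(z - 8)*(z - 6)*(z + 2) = z^3 - 12*z^2 + 20*z + 96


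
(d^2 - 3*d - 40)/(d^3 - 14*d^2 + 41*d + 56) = (d + 5)/(d^2 - 6*d - 7)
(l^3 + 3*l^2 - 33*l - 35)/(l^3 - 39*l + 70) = (l + 1)/(l - 2)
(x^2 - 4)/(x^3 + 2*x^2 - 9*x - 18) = (x - 2)/(x^2 - 9)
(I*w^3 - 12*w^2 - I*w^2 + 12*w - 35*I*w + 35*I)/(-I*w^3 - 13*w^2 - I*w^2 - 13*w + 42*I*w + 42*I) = (-w^3 + w^2*(1 - 12*I) + w*(35 + 12*I) - 35)/(w^3 + w^2*(1 - 13*I) - w*(42 + 13*I) - 42)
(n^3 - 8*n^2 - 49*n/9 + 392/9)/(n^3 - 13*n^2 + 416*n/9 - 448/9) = (3*n + 7)/(3*n - 8)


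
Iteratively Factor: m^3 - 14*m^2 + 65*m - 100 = (m - 5)*(m^2 - 9*m + 20) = (m - 5)^2*(m - 4)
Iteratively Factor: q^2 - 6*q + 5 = (q - 5)*(q - 1)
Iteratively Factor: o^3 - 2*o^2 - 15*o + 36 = (o - 3)*(o^2 + o - 12) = (o - 3)^2*(o + 4)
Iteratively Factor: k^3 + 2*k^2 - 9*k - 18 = (k - 3)*(k^2 + 5*k + 6) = (k - 3)*(k + 3)*(k + 2)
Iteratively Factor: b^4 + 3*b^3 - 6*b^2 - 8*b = (b - 2)*(b^3 + 5*b^2 + 4*b) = (b - 2)*(b + 4)*(b^2 + b) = (b - 2)*(b + 1)*(b + 4)*(b)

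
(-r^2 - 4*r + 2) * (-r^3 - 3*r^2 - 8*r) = r^5 + 7*r^4 + 18*r^3 + 26*r^2 - 16*r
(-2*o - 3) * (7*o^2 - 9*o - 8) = -14*o^3 - 3*o^2 + 43*o + 24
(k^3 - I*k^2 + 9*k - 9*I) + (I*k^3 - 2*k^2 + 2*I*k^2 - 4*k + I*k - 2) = k^3 + I*k^3 - 2*k^2 + I*k^2 + 5*k + I*k - 2 - 9*I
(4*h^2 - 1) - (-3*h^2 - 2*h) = 7*h^2 + 2*h - 1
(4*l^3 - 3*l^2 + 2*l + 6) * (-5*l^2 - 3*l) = -20*l^5 + 3*l^4 - l^3 - 36*l^2 - 18*l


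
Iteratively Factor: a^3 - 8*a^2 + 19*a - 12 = (a - 3)*(a^2 - 5*a + 4) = (a - 4)*(a - 3)*(a - 1)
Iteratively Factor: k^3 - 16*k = (k - 4)*(k^2 + 4*k) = k*(k - 4)*(k + 4)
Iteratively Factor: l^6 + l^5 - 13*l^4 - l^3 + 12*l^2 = (l)*(l^5 + l^4 - 13*l^3 - l^2 + 12*l) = l^2*(l^4 + l^3 - 13*l^2 - l + 12) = l^2*(l - 1)*(l^3 + 2*l^2 - 11*l - 12) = l^2*(l - 1)*(l + 1)*(l^2 + l - 12) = l^2*(l - 3)*(l - 1)*(l + 1)*(l + 4)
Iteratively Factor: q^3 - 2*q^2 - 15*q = (q)*(q^2 - 2*q - 15) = q*(q - 5)*(q + 3)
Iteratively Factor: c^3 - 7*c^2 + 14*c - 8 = (c - 2)*(c^2 - 5*c + 4) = (c - 2)*(c - 1)*(c - 4)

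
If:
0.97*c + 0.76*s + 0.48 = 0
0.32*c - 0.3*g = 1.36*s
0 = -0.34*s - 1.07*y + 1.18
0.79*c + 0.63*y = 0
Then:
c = -0.79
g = -2.52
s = 0.37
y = 0.98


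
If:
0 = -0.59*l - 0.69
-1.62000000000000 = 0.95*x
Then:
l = -1.17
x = -1.71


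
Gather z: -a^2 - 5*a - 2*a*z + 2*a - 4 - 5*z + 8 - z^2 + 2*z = -a^2 - 3*a - z^2 + z*(-2*a - 3) + 4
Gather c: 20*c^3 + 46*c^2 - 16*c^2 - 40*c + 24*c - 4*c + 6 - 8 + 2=20*c^3 + 30*c^2 - 20*c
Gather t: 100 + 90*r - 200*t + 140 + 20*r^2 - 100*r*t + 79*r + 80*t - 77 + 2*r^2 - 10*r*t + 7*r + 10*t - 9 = 22*r^2 + 176*r + t*(-110*r - 110) + 154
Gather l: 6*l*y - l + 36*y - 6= l*(6*y - 1) + 36*y - 6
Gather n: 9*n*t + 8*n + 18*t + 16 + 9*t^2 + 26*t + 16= n*(9*t + 8) + 9*t^2 + 44*t + 32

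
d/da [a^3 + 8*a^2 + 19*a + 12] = 3*a^2 + 16*a + 19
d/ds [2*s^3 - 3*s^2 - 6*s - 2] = 6*s^2 - 6*s - 6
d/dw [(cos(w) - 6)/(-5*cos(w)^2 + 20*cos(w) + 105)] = (sin(w)^2 + 12*cos(w) - 46)*sin(w)/(5*(sin(w)^2 + 4*cos(w) + 20)^2)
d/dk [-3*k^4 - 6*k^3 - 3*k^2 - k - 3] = -12*k^3 - 18*k^2 - 6*k - 1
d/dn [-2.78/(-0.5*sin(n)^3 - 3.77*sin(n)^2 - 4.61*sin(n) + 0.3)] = (-20.9612*sin(n) + 2.085*cos(2*n) - 14.9008)*cos(n)/(0.5*sin(n)^3 + 3.77*sin(n)^2 + 4.61*sin(n) - 0.3)^2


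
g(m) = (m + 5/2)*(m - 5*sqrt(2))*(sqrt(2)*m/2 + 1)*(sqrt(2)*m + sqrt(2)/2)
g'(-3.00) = -62.48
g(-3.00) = 19.96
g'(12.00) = 5109.87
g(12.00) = 11983.84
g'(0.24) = -49.82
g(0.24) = -22.91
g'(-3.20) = -85.15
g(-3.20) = 34.67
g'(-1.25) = 6.96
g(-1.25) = 1.28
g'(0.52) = -65.41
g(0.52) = -39.03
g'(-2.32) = -10.58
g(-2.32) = -2.79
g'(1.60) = -123.40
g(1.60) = -141.99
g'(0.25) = -50.37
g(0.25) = -23.41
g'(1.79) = -131.75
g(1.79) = -166.24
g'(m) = sqrt(2)*(m + 5/2)*(m - 5*sqrt(2))*(sqrt(2)*m/2 + 1) + sqrt(2)*(m + 5/2)*(m - 5*sqrt(2))*(sqrt(2)*m + sqrt(2)/2)/2 + (m + 5/2)*(sqrt(2)*m/2 + 1)*(sqrt(2)*m + sqrt(2)/2) + (m - 5*sqrt(2))*(sqrt(2)*m/2 + 1)*(sqrt(2)*m + sqrt(2)/2)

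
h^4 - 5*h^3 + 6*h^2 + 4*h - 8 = (h - 2)^3*(h + 1)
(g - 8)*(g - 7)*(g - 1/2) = g^3 - 31*g^2/2 + 127*g/2 - 28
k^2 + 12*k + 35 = (k + 5)*(k + 7)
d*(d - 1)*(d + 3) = d^3 + 2*d^2 - 3*d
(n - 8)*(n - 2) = n^2 - 10*n + 16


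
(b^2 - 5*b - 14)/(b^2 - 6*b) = (b^2 - 5*b - 14)/(b*(b - 6))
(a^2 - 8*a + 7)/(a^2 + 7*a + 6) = (a^2 - 8*a + 7)/(a^2 + 7*a + 6)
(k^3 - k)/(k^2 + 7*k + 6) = k*(k - 1)/(k + 6)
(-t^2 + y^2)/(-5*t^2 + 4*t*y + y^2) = (t + y)/(5*t + y)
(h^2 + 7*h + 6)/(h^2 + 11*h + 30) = (h + 1)/(h + 5)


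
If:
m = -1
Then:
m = -1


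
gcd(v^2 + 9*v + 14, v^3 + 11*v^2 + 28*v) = v + 7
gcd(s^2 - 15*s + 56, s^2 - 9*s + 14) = s - 7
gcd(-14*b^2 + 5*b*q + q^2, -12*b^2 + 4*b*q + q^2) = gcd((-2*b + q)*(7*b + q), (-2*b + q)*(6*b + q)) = -2*b + q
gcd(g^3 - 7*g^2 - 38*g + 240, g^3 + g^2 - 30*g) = g^2 + g - 30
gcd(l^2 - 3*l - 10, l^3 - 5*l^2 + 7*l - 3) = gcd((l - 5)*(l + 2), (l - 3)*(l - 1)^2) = 1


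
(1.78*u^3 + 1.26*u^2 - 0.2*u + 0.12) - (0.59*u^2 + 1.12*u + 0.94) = 1.78*u^3 + 0.67*u^2 - 1.32*u - 0.82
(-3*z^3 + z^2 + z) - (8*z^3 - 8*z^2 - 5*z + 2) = -11*z^3 + 9*z^2 + 6*z - 2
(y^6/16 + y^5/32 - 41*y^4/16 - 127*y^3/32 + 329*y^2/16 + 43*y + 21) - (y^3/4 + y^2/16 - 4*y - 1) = y^6/16 + y^5/32 - 41*y^4/16 - 135*y^3/32 + 41*y^2/2 + 47*y + 22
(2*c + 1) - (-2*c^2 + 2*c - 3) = 2*c^2 + 4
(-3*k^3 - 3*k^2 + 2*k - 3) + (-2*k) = -3*k^3 - 3*k^2 - 3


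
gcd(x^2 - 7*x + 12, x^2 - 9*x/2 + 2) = x - 4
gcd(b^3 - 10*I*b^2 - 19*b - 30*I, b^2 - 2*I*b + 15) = b - 5*I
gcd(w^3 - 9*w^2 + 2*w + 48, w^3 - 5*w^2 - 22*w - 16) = w^2 - 6*w - 16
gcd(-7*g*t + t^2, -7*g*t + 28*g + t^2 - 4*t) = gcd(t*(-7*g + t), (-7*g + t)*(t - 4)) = -7*g + t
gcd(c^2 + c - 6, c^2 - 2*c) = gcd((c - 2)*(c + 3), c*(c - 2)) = c - 2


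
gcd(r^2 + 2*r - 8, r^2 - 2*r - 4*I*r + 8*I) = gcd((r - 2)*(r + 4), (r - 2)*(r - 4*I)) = r - 2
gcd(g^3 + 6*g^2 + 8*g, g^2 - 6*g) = g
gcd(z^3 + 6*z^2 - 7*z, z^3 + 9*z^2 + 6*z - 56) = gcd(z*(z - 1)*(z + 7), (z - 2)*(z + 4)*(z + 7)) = z + 7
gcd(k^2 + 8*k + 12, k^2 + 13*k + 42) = k + 6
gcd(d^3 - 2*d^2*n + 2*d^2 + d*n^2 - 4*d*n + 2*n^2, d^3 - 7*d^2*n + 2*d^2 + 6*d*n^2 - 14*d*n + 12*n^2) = d^2 - d*n + 2*d - 2*n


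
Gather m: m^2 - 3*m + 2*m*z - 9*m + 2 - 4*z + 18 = m^2 + m*(2*z - 12) - 4*z + 20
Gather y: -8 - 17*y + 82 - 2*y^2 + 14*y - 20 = -2*y^2 - 3*y + 54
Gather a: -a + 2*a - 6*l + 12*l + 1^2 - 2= a + 6*l - 1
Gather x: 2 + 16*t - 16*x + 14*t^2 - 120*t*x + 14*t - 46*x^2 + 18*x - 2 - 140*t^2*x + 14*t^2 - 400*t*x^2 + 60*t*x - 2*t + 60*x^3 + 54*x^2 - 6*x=28*t^2 + 28*t + 60*x^3 + x^2*(8 - 400*t) + x*(-140*t^2 - 60*t - 4)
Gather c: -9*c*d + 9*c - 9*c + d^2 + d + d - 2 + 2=-9*c*d + d^2 + 2*d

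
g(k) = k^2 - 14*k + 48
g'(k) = 2*k - 14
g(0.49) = 41.38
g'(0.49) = -13.02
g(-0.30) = 52.29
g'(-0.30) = -14.60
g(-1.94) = 78.92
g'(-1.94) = -17.88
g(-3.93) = 118.46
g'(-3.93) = -21.86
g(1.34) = 31.04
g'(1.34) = -11.32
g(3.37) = 12.18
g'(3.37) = -7.26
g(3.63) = 10.36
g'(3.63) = -6.74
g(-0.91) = 61.57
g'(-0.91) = -15.82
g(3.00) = 15.00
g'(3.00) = -8.00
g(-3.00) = 99.00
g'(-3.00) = -20.00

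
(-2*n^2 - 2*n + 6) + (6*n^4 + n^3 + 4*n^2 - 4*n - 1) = 6*n^4 + n^3 + 2*n^2 - 6*n + 5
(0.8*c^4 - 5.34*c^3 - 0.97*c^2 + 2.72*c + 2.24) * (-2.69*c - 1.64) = -2.152*c^5 + 13.0526*c^4 + 11.3669*c^3 - 5.726*c^2 - 10.4864*c - 3.6736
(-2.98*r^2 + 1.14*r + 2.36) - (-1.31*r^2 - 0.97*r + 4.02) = -1.67*r^2 + 2.11*r - 1.66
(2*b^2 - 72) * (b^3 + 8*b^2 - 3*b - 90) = 2*b^5 + 16*b^4 - 78*b^3 - 756*b^2 + 216*b + 6480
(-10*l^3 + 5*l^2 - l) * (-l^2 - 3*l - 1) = 10*l^5 + 25*l^4 - 4*l^3 - 2*l^2 + l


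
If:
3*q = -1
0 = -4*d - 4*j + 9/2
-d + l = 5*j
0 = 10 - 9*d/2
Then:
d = 20/9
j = -79/72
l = -235/72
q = -1/3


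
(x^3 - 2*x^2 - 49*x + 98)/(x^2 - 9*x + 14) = x + 7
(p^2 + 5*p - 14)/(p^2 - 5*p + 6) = (p + 7)/(p - 3)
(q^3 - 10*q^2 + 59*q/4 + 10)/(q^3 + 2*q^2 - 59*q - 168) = (q^2 - 2*q - 5/4)/(q^2 + 10*q + 21)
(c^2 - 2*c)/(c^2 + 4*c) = (c - 2)/(c + 4)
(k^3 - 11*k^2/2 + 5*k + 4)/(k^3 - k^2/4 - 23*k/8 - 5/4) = 4*(k - 4)/(4*k + 5)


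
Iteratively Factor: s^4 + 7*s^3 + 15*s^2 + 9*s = (s + 1)*(s^3 + 6*s^2 + 9*s) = (s + 1)*(s + 3)*(s^2 + 3*s) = (s + 1)*(s + 3)^2*(s)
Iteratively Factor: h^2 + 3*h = (h)*(h + 3)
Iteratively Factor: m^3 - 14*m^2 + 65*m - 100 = (m - 5)*(m^2 - 9*m + 20) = (m - 5)^2*(m - 4)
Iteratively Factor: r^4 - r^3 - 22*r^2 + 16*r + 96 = (r - 3)*(r^3 + 2*r^2 - 16*r - 32) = (r - 4)*(r - 3)*(r^2 + 6*r + 8) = (r - 4)*(r - 3)*(r + 4)*(r + 2)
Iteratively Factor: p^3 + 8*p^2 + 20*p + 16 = (p + 2)*(p^2 + 6*p + 8) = (p + 2)^2*(p + 4)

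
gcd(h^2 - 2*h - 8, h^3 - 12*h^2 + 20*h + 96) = h + 2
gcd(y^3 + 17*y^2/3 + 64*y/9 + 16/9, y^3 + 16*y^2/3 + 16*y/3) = y^2 + 16*y/3 + 16/3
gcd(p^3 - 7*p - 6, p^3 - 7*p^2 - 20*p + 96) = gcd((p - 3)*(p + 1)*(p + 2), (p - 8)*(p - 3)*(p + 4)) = p - 3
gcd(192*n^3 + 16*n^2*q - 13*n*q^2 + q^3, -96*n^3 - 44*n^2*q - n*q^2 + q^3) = -24*n^2 - 5*n*q + q^2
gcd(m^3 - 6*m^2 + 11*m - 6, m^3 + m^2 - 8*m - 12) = m - 3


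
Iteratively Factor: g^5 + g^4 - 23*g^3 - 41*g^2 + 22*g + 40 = (g - 5)*(g^4 + 6*g^3 + 7*g^2 - 6*g - 8) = (g - 5)*(g + 2)*(g^3 + 4*g^2 - g - 4) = (g - 5)*(g - 1)*(g + 2)*(g^2 + 5*g + 4) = (g - 5)*(g - 1)*(g + 1)*(g + 2)*(g + 4)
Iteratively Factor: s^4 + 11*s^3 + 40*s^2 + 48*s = (s + 4)*(s^3 + 7*s^2 + 12*s) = s*(s + 4)*(s^2 + 7*s + 12) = s*(s + 4)^2*(s + 3)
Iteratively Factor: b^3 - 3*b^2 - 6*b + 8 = (b - 4)*(b^2 + b - 2) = (b - 4)*(b - 1)*(b + 2)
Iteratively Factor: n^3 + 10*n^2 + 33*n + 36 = (n + 4)*(n^2 + 6*n + 9) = (n + 3)*(n + 4)*(n + 3)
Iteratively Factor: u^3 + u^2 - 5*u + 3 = (u - 1)*(u^2 + 2*u - 3) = (u - 1)*(u + 3)*(u - 1)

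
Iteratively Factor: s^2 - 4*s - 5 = (s + 1)*(s - 5)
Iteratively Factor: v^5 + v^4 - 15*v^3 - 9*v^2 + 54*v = (v + 3)*(v^4 - 2*v^3 - 9*v^2 + 18*v) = (v - 2)*(v + 3)*(v^3 - 9*v) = (v - 2)*(v + 3)^2*(v^2 - 3*v) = v*(v - 2)*(v + 3)^2*(v - 3)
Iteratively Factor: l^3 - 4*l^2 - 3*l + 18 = (l + 2)*(l^2 - 6*l + 9) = (l - 3)*(l + 2)*(l - 3)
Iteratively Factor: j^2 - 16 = (j - 4)*(j + 4)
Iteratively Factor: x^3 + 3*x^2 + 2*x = (x + 1)*(x^2 + 2*x) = (x + 1)*(x + 2)*(x)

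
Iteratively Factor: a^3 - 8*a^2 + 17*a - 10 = (a - 1)*(a^2 - 7*a + 10) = (a - 2)*(a - 1)*(a - 5)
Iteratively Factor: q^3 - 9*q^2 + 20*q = (q - 4)*(q^2 - 5*q) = (q - 5)*(q - 4)*(q)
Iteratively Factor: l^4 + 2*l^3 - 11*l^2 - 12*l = (l + 4)*(l^3 - 2*l^2 - 3*l) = l*(l + 4)*(l^2 - 2*l - 3) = l*(l - 3)*(l + 4)*(l + 1)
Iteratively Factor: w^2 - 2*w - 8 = (w - 4)*(w + 2)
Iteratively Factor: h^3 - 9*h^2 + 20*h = (h - 4)*(h^2 - 5*h) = (h - 5)*(h - 4)*(h)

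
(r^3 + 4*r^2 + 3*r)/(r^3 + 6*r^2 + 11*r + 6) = r/(r + 2)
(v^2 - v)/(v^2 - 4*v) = (v - 1)/(v - 4)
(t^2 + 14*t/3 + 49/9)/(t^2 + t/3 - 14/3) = (t + 7/3)/(t - 2)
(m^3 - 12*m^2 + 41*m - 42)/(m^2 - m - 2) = (m^2 - 10*m + 21)/(m + 1)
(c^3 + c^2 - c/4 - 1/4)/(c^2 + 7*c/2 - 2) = (2*c^2 + 3*c + 1)/(2*(c + 4))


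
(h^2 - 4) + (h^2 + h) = 2*h^2 + h - 4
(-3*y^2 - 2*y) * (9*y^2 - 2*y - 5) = -27*y^4 - 12*y^3 + 19*y^2 + 10*y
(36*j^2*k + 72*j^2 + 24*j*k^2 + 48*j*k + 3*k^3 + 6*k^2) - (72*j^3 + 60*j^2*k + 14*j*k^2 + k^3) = -72*j^3 - 24*j^2*k + 72*j^2 + 10*j*k^2 + 48*j*k + 2*k^3 + 6*k^2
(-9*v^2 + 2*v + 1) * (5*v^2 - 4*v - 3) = -45*v^4 + 46*v^3 + 24*v^2 - 10*v - 3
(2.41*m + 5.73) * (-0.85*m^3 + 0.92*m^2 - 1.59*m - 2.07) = -2.0485*m^4 - 2.6533*m^3 + 1.4397*m^2 - 14.0994*m - 11.8611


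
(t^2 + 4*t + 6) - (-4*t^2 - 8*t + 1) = 5*t^2 + 12*t + 5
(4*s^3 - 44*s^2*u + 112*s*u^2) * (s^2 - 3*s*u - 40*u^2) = 4*s^5 - 56*s^4*u + 84*s^3*u^2 + 1424*s^2*u^3 - 4480*s*u^4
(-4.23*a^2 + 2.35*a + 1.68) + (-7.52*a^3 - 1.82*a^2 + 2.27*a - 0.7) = -7.52*a^3 - 6.05*a^2 + 4.62*a + 0.98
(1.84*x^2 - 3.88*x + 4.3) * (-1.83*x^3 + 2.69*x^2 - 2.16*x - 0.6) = -3.3672*x^5 + 12.05*x^4 - 22.2806*x^3 + 18.8438*x^2 - 6.96*x - 2.58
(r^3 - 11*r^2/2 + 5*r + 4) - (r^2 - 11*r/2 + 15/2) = r^3 - 13*r^2/2 + 21*r/2 - 7/2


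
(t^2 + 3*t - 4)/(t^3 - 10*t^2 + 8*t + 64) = (t^2 + 3*t - 4)/(t^3 - 10*t^2 + 8*t + 64)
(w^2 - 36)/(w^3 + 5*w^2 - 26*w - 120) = (w - 6)/(w^2 - w - 20)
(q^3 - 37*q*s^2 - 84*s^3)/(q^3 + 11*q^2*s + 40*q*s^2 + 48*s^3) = (q - 7*s)/(q + 4*s)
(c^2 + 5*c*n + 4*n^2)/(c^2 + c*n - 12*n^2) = (c + n)/(c - 3*n)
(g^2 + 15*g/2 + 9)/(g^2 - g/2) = (2*g^2 + 15*g + 18)/(g*(2*g - 1))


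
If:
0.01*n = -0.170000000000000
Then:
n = -17.00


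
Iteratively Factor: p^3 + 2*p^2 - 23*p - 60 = (p - 5)*(p^2 + 7*p + 12) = (p - 5)*(p + 4)*(p + 3)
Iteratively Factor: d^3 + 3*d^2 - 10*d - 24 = (d + 2)*(d^2 + d - 12) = (d - 3)*(d + 2)*(d + 4)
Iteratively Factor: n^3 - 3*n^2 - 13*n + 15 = (n - 1)*(n^2 - 2*n - 15) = (n - 5)*(n - 1)*(n + 3)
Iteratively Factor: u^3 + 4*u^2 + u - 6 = (u - 1)*(u^2 + 5*u + 6) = (u - 1)*(u + 3)*(u + 2)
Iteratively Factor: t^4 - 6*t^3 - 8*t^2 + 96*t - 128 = (t - 4)*(t^3 - 2*t^2 - 16*t + 32) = (t - 4)*(t + 4)*(t^2 - 6*t + 8) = (t - 4)^2*(t + 4)*(t - 2)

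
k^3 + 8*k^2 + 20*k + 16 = (k + 2)^2*(k + 4)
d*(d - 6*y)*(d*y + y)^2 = d^4*y^2 - 6*d^3*y^3 + 2*d^3*y^2 - 12*d^2*y^3 + d^2*y^2 - 6*d*y^3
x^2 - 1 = (x - 1)*(x + 1)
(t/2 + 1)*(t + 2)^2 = t^3/2 + 3*t^2 + 6*t + 4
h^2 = h^2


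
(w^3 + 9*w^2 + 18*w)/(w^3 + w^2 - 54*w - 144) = w/(w - 8)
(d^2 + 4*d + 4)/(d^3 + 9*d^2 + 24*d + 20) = 1/(d + 5)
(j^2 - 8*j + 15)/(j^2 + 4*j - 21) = (j - 5)/(j + 7)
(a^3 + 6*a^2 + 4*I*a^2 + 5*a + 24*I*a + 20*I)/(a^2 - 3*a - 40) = (a^2 + a*(1 + 4*I) + 4*I)/(a - 8)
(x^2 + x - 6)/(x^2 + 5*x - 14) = (x + 3)/(x + 7)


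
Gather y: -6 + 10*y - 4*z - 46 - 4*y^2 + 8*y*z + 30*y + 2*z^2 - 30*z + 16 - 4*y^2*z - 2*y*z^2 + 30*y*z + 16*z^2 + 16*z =y^2*(-4*z - 4) + y*(-2*z^2 + 38*z + 40) + 18*z^2 - 18*z - 36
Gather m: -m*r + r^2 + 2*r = -m*r + r^2 + 2*r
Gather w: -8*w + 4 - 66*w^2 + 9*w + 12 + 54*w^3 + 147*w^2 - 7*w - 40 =54*w^3 + 81*w^2 - 6*w - 24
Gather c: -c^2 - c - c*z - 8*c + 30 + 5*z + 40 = -c^2 + c*(-z - 9) + 5*z + 70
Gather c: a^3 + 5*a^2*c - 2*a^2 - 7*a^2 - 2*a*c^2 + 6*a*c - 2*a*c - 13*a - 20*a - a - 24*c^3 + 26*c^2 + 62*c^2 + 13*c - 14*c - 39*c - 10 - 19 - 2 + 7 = a^3 - 9*a^2 - 34*a - 24*c^3 + c^2*(88 - 2*a) + c*(5*a^2 + 4*a - 40) - 24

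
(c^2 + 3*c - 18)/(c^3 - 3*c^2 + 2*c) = (c^2 + 3*c - 18)/(c*(c^2 - 3*c + 2))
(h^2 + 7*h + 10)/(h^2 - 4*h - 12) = (h + 5)/(h - 6)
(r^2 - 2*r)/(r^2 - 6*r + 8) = r/(r - 4)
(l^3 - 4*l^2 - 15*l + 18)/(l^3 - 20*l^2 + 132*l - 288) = (l^2 + 2*l - 3)/(l^2 - 14*l + 48)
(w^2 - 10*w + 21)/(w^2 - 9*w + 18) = (w - 7)/(w - 6)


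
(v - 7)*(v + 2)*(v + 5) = v^3 - 39*v - 70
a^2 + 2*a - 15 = (a - 3)*(a + 5)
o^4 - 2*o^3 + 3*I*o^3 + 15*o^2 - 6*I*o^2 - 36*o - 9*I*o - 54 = (o - 3)*(o + 1)*(o - 3*I)*(o + 6*I)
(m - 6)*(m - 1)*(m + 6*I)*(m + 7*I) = m^4 - 7*m^3 + 13*I*m^3 - 36*m^2 - 91*I*m^2 + 294*m + 78*I*m - 252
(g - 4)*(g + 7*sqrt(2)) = g^2 - 4*g + 7*sqrt(2)*g - 28*sqrt(2)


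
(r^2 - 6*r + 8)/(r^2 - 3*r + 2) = (r - 4)/(r - 1)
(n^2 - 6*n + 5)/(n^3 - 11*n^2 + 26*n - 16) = (n - 5)/(n^2 - 10*n + 16)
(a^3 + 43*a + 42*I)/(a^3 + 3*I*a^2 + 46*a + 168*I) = (a + I)/(a + 4*I)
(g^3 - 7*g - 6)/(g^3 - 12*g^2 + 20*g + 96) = (g^2 - 2*g - 3)/(g^2 - 14*g + 48)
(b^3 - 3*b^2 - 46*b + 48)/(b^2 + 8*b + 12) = (b^2 - 9*b + 8)/(b + 2)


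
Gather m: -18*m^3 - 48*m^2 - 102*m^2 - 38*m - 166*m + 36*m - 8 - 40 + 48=-18*m^3 - 150*m^2 - 168*m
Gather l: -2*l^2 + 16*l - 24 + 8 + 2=-2*l^2 + 16*l - 14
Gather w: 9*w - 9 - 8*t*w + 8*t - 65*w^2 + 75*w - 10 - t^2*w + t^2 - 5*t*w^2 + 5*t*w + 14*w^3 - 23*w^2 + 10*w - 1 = t^2 + 8*t + 14*w^3 + w^2*(-5*t - 88) + w*(-t^2 - 3*t + 94) - 20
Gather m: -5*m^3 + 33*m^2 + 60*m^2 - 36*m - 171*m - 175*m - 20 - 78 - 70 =-5*m^3 + 93*m^2 - 382*m - 168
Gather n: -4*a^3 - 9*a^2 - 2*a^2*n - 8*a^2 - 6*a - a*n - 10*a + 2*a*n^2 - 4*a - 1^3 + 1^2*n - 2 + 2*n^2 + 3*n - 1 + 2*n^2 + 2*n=-4*a^3 - 17*a^2 - 20*a + n^2*(2*a + 4) + n*(-2*a^2 - a + 6) - 4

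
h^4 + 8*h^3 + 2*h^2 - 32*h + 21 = (h - 1)^2*(h + 3)*(h + 7)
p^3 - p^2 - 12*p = p*(p - 4)*(p + 3)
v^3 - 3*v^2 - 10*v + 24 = (v - 4)*(v - 2)*(v + 3)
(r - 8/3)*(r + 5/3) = r^2 - r - 40/9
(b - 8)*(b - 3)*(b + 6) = b^3 - 5*b^2 - 42*b + 144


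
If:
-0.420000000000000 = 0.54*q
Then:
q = -0.78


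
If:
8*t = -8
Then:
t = -1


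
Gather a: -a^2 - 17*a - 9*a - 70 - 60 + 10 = -a^2 - 26*a - 120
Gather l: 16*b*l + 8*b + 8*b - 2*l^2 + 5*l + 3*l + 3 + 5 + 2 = 16*b - 2*l^2 + l*(16*b + 8) + 10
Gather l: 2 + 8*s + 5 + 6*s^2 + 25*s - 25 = 6*s^2 + 33*s - 18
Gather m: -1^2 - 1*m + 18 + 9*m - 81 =8*m - 64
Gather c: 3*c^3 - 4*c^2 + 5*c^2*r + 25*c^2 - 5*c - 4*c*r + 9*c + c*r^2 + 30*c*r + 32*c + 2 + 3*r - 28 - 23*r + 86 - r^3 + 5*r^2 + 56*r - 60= 3*c^3 + c^2*(5*r + 21) + c*(r^2 + 26*r + 36) - r^3 + 5*r^2 + 36*r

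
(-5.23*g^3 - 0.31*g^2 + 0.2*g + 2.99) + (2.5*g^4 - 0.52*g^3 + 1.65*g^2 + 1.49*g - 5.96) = 2.5*g^4 - 5.75*g^3 + 1.34*g^2 + 1.69*g - 2.97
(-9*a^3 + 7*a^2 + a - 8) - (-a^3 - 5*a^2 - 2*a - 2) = -8*a^3 + 12*a^2 + 3*a - 6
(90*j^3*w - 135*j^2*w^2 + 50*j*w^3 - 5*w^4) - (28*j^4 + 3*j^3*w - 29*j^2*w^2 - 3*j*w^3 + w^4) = -28*j^4 + 87*j^3*w - 106*j^2*w^2 + 53*j*w^3 - 6*w^4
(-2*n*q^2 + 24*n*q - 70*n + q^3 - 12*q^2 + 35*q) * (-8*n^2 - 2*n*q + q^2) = 16*n^3*q^2 - 192*n^3*q + 560*n^3 - 4*n^2*q^3 + 48*n^2*q^2 - 140*n^2*q - 4*n*q^4 + 48*n*q^3 - 140*n*q^2 + q^5 - 12*q^4 + 35*q^3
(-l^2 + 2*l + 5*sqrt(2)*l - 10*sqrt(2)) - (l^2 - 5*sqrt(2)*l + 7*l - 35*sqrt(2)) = -2*l^2 - 5*l + 10*sqrt(2)*l + 25*sqrt(2)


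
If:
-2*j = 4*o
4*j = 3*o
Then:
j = 0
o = 0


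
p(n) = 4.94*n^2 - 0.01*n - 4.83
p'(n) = 9.88*n - 0.01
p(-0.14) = -4.73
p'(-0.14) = -1.39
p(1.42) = 5.12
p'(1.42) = 14.02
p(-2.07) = 16.36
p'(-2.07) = -20.46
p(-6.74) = 219.65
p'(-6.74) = -66.60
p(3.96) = 72.60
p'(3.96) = 39.11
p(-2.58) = 28.08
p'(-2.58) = -25.50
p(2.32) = 21.74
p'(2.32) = 22.91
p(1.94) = 13.74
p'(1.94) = 19.16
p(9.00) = 395.22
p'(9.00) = 88.91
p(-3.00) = 39.66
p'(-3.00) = -29.65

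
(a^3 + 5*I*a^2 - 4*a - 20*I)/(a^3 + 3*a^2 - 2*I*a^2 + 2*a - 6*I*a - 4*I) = (a^2 + a*(-2 + 5*I) - 10*I)/(a^2 + a*(1 - 2*I) - 2*I)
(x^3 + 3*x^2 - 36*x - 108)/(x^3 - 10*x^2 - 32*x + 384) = (x^2 - 3*x - 18)/(x^2 - 16*x + 64)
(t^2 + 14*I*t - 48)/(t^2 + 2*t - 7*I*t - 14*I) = (t^2 + 14*I*t - 48)/(t^2 + t*(2 - 7*I) - 14*I)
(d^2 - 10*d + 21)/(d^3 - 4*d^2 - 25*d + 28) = (d - 3)/(d^2 + 3*d - 4)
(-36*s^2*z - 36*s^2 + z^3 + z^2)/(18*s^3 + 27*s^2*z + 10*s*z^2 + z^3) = (-6*s*z - 6*s + z^2 + z)/(3*s^2 + 4*s*z + z^2)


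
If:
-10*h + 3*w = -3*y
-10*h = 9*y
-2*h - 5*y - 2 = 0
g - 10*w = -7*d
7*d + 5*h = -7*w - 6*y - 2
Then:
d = -297/112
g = 697/16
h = 9/16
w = 5/2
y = -5/8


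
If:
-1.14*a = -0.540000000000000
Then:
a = 0.47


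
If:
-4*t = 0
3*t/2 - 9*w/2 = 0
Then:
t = 0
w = 0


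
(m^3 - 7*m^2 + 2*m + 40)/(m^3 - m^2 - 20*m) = (m^2 - 2*m - 8)/(m*(m + 4))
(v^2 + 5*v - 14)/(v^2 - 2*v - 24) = (-v^2 - 5*v + 14)/(-v^2 + 2*v + 24)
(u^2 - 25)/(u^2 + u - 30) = (u + 5)/(u + 6)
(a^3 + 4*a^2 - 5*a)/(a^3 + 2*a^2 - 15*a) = (a - 1)/(a - 3)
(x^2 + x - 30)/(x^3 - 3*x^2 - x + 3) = (x^2 + x - 30)/(x^3 - 3*x^2 - x + 3)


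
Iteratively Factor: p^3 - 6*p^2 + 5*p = (p)*(p^2 - 6*p + 5) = p*(p - 1)*(p - 5)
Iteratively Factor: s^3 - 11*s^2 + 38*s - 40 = (s - 2)*(s^2 - 9*s + 20) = (s - 5)*(s - 2)*(s - 4)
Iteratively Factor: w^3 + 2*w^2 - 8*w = (w + 4)*(w^2 - 2*w) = w*(w + 4)*(w - 2)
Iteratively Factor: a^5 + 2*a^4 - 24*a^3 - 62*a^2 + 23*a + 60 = (a - 5)*(a^4 + 7*a^3 + 11*a^2 - 7*a - 12) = (a - 5)*(a - 1)*(a^3 + 8*a^2 + 19*a + 12) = (a - 5)*(a - 1)*(a + 3)*(a^2 + 5*a + 4) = (a - 5)*(a - 1)*(a + 1)*(a + 3)*(a + 4)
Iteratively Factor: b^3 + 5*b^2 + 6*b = (b + 3)*(b^2 + 2*b) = b*(b + 3)*(b + 2)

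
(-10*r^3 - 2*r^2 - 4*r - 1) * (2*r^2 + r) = -20*r^5 - 14*r^4 - 10*r^3 - 6*r^2 - r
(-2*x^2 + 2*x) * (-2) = 4*x^2 - 4*x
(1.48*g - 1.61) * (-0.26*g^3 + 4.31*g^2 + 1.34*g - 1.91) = -0.3848*g^4 + 6.7974*g^3 - 4.9559*g^2 - 4.9842*g + 3.0751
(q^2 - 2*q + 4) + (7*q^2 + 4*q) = 8*q^2 + 2*q + 4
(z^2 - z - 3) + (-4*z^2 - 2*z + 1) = -3*z^2 - 3*z - 2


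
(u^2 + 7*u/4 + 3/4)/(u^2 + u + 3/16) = 4*(u + 1)/(4*u + 1)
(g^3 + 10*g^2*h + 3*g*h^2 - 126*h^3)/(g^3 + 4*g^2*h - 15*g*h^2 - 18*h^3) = (g + 7*h)/(g + h)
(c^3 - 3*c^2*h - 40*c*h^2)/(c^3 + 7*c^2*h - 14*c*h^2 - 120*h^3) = c*(c - 8*h)/(c^2 + 2*c*h - 24*h^2)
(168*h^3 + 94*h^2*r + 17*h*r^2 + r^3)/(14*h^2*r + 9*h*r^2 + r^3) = (24*h^2 + 10*h*r + r^2)/(r*(2*h + r))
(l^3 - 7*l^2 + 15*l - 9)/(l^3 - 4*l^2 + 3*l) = (l - 3)/l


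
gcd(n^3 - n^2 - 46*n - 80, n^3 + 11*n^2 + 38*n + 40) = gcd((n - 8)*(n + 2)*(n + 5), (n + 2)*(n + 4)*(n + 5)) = n^2 + 7*n + 10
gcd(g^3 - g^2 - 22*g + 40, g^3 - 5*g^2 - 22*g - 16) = 1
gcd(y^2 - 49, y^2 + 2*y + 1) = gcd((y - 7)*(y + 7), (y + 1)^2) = 1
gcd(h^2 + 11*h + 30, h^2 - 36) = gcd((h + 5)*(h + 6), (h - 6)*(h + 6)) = h + 6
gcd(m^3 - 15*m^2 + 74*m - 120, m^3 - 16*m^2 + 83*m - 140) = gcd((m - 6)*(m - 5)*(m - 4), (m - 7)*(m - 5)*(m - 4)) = m^2 - 9*m + 20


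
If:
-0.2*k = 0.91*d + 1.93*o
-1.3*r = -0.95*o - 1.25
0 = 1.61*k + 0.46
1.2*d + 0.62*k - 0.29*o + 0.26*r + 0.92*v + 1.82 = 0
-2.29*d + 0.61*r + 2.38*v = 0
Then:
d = -0.75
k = -0.29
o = 0.38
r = 1.24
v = -1.04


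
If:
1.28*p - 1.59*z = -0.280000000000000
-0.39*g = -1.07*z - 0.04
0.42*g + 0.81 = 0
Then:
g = -1.93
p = -1.14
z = -0.74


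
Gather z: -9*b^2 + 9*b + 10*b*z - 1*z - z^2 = -9*b^2 + 9*b - z^2 + z*(10*b - 1)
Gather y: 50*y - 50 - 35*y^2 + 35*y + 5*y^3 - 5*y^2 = 5*y^3 - 40*y^2 + 85*y - 50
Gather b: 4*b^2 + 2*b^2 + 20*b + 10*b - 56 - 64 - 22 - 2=6*b^2 + 30*b - 144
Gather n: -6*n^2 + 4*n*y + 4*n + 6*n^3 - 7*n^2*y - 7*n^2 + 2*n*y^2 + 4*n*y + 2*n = 6*n^3 + n^2*(-7*y - 13) + n*(2*y^2 + 8*y + 6)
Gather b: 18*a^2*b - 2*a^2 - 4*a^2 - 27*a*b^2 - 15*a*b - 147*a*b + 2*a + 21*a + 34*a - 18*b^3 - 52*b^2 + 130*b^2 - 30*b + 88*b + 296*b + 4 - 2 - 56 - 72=-6*a^2 + 57*a - 18*b^3 + b^2*(78 - 27*a) + b*(18*a^2 - 162*a + 354) - 126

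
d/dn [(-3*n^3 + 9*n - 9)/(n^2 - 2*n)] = 3*(-n^4 + 4*n^3 - 3*n^2 + 6*n - 6)/(n^2*(n^2 - 4*n + 4))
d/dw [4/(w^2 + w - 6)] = 4*(-2*w - 1)/(w^2 + w - 6)^2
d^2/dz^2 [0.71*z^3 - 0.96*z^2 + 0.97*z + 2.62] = 4.26*z - 1.92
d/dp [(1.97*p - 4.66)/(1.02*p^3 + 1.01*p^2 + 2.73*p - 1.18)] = (-4.0188*p^3 + 12.2699*p^2 + 9.4132*p + 10.3972)/(1.0404*p^6 + 2.0604*p^5 + 6.5893*p^4 + 3.1074*p^3 + 5.0693*p^2 - 6.4428*p + 1.3924)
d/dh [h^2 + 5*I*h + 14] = 2*h + 5*I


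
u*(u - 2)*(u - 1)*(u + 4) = u^4 + u^3 - 10*u^2 + 8*u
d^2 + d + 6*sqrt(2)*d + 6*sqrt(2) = (d + 1)*(d + 6*sqrt(2))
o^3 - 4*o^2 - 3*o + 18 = (o - 3)^2*(o + 2)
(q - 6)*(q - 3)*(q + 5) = q^3 - 4*q^2 - 27*q + 90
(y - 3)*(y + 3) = y^2 - 9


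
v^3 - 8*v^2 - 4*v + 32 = (v - 8)*(v - 2)*(v + 2)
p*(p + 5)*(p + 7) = p^3 + 12*p^2 + 35*p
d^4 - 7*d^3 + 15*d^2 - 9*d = d*(d - 3)^2*(d - 1)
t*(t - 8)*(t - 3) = t^3 - 11*t^2 + 24*t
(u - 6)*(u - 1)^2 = u^3 - 8*u^2 + 13*u - 6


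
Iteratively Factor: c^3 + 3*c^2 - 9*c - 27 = (c + 3)*(c^2 - 9) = (c + 3)^2*(c - 3)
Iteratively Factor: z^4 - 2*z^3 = (z)*(z^3 - 2*z^2) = z^2*(z^2 - 2*z) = z^3*(z - 2)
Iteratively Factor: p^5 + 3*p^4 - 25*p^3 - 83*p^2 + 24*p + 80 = (p + 1)*(p^4 + 2*p^3 - 27*p^2 - 56*p + 80) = (p + 1)*(p + 4)*(p^3 - 2*p^2 - 19*p + 20) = (p + 1)*(p + 4)^2*(p^2 - 6*p + 5) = (p - 1)*(p + 1)*(p + 4)^2*(p - 5)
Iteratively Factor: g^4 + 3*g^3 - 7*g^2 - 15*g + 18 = (g - 1)*(g^3 + 4*g^2 - 3*g - 18) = (g - 1)*(g + 3)*(g^2 + g - 6) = (g - 2)*(g - 1)*(g + 3)*(g + 3)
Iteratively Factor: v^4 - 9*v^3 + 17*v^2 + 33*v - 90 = (v - 3)*(v^3 - 6*v^2 - v + 30) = (v - 5)*(v - 3)*(v^2 - v - 6) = (v - 5)*(v - 3)^2*(v + 2)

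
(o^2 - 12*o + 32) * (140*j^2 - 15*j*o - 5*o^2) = 140*j^2*o^2 - 1680*j^2*o + 4480*j^2 - 15*j*o^3 + 180*j*o^2 - 480*j*o - 5*o^4 + 60*o^3 - 160*o^2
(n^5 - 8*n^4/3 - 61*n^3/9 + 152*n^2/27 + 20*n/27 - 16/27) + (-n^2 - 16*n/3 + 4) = n^5 - 8*n^4/3 - 61*n^3/9 + 125*n^2/27 - 124*n/27 + 92/27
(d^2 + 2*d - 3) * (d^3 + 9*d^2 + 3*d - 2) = d^5 + 11*d^4 + 18*d^3 - 23*d^2 - 13*d + 6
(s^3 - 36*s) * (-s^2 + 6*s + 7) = -s^5 + 6*s^4 + 43*s^3 - 216*s^2 - 252*s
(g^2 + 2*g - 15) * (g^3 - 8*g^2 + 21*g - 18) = g^5 - 6*g^4 - 10*g^3 + 144*g^2 - 351*g + 270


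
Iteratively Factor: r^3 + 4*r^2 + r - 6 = (r + 3)*(r^2 + r - 2) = (r - 1)*(r + 3)*(r + 2)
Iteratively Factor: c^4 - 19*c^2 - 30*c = (c + 3)*(c^3 - 3*c^2 - 10*c) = (c - 5)*(c + 3)*(c^2 + 2*c) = (c - 5)*(c + 2)*(c + 3)*(c)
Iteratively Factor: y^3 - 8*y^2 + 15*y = (y - 3)*(y^2 - 5*y) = y*(y - 3)*(y - 5)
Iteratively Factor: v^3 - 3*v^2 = (v - 3)*(v^2) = v*(v - 3)*(v)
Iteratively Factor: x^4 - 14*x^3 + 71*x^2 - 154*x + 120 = (x - 4)*(x^3 - 10*x^2 + 31*x - 30) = (x - 4)*(x - 3)*(x^2 - 7*x + 10) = (x - 4)*(x - 3)*(x - 2)*(x - 5)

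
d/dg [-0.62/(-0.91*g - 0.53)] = -0.5642/(0.91*g + 0.53)^2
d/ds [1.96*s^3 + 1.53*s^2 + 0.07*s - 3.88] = 5.88*s^2 + 3.06*s + 0.07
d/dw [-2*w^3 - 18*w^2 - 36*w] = -6*w^2 - 36*w - 36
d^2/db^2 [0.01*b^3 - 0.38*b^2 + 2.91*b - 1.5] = 0.06*b - 0.76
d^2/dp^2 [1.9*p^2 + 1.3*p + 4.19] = 3.80000000000000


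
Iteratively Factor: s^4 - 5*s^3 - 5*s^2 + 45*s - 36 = (s - 1)*(s^3 - 4*s^2 - 9*s + 36) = (s - 4)*(s - 1)*(s^2 - 9) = (s - 4)*(s - 3)*(s - 1)*(s + 3)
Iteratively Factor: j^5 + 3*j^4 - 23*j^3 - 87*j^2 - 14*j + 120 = (j - 1)*(j^4 + 4*j^3 - 19*j^2 - 106*j - 120) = (j - 1)*(j + 4)*(j^3 - 19*j - 30) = (j - 1)*(j + 2)*(j + 4)*(j^2 - 2*j - 15) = (j - 1)*(j + 2)*(j + 3)*(j + 4)*(j - 5)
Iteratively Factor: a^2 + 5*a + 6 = (a + 3)*(a + 2)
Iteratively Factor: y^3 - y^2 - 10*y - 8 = (y + 1)*(y^2 - 2*y - 8) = (y - 4)*(y + 1)*(y + 2)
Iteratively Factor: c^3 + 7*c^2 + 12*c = (c + 4)*(c^2 + 3*c) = (c + 3)*(c + 4)*(c)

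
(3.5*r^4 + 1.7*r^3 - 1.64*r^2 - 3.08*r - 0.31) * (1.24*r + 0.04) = 4.34*r^5 + 2.248*r^4 - 1.9656*r^3 - 3.8848*r^2 - 0.5076*r - 0.0124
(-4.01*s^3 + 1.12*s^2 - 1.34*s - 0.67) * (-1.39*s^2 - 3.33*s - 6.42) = 5.5739*s^5 + 11.7965*s^4 + 23.8772*s^3 - 1.7969*s^2 + 10.8339*s + 4.3014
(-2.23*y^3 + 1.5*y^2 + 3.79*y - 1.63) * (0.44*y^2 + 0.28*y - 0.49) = -0.9812*y^5 + 0.0356*y^4 + 3.1803*y^3 - 0.391*y^2 - 2.3135*y + 0.7987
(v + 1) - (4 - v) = 2*v - 3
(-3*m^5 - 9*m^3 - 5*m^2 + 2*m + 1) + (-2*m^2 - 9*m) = -3*m^5 - 9*m^3 - 7*m^2 - 7*m + 1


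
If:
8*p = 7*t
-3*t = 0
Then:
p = 0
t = 0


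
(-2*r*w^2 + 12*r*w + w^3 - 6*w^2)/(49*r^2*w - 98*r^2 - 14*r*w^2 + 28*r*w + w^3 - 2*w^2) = w*(-2*r*w + 12*r + w^2 - 6*w)/(49*r^2*w - 98*r^2 - 14*r*w^2 + 28*r*w + w^3 - 2*w^2)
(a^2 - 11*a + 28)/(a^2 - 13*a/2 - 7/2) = 2*(a - 4)/(2*a + 1)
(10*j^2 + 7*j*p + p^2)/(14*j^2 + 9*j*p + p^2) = (5*j + p)/(7*j + p)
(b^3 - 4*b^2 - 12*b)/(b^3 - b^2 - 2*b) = (-b^2 + 4*b + 12)/(-b^2 + b + 2)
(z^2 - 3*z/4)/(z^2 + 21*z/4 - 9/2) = z/(z + 6)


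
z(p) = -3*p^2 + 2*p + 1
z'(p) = 2 - 6*p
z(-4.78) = -77.11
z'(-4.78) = 30.68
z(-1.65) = -10.47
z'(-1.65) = 11.90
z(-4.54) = -69.91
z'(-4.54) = 29.24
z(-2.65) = -25.37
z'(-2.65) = 17.90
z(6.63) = -117.61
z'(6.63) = -37.78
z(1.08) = -0.34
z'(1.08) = -4.48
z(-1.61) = -10.00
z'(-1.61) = 11.66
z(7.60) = -157.08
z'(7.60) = -43.60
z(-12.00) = -455.00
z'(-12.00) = 74.00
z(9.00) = -224.00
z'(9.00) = -52.00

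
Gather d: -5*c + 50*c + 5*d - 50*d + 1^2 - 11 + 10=45*c - 45*d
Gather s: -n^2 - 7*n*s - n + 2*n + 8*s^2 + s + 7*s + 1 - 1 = -n^2 + n + 8*s^2 + s*(8 - 7*n)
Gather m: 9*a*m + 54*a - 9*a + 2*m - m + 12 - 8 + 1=45*a + m*(9*a + 1) + 5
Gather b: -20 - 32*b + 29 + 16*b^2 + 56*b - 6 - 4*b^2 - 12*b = 12*b^2 + 12*b + 3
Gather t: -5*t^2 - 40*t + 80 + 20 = -5*t^2 - 40*t + 100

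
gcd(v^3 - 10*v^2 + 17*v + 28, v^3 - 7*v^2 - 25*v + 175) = v - 7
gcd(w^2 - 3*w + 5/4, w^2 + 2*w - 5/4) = w - 1/2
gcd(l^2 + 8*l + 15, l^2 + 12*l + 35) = l + 5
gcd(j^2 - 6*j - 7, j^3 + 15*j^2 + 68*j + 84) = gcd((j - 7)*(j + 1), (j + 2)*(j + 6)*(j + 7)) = 1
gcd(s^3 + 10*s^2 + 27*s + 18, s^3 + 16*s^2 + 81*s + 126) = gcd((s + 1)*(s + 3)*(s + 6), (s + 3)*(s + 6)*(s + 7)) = s^2 + 9*s + 18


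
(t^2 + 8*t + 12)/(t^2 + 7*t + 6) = (t + 2)/(t + 1)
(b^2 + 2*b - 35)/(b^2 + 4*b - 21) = (b - 5)/(b - 3)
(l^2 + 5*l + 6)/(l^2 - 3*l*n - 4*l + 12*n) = (l^2 + 5*l + 6)/(l^2 - 3*l*n - 4*l + 12*n)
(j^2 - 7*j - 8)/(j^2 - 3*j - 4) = (j - 8)/(j - 4)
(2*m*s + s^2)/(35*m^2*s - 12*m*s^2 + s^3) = (2*m + s)/(35*m^2 - 12*m*s + s^2)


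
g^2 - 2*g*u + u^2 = (-g + u)^2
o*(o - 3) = o^2 - 3*o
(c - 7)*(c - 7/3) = c^2 - 28*c/3 + 49/3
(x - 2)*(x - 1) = x^2 - 3*x + 2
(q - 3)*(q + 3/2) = q^2 - 3*q/2 - 9/2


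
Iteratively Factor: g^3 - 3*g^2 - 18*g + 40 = (g - 5)*(g^2 + 2*g - 8) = (g - 5)*(g - 2)*(g + 4)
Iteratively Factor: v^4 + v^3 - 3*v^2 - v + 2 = (v - 1)*(v^3 + 2*v^2 - v - 2) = (v - 1)^2*(v^2 + 3*v + 2) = (v - 1)^2*(v + 2)*(v + 1)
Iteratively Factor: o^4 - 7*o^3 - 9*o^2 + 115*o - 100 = (o - 5)*(o^3 - 2*o^2 - 19*o + 20) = (o - 5)*(o - 1)*(o^2 - o - 20) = (o - 5)*(o - 1)*(o + 4)*(o - 5)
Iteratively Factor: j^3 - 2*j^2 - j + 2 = (j - 1)*(j^2 - j - 2) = (j - 1)*(j + 1)*(j - 2)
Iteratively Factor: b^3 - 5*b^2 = (b)*(b^2 - 5*b) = b*(b - 5)*(b)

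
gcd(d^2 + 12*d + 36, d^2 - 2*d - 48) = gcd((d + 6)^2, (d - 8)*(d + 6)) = d + 6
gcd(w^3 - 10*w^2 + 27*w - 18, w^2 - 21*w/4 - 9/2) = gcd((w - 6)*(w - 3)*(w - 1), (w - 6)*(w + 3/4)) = w - 6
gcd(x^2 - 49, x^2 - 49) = x^2 - 49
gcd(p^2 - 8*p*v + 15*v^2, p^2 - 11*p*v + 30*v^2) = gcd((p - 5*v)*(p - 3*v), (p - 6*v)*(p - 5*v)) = p - 5*v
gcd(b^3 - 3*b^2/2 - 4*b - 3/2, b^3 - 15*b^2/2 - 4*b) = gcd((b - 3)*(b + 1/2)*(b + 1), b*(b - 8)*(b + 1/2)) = b + 1/2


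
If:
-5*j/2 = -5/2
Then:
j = 1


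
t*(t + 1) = t^2 + t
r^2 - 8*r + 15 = (r - 5)*(r - 3)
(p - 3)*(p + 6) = p^2 + 3*p - 18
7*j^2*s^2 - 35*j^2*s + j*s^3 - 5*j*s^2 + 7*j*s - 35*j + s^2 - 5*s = (7*j + s)*(s - 5)*(j*s + 1)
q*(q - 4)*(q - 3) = q^3 - 7*q^2 + 12*q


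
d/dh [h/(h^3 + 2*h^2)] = 2*(-h - 1)/(h^2*(h + 2)^2)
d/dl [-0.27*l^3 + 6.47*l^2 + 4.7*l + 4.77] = -0.81*l^2 + 12.94*l + 4.7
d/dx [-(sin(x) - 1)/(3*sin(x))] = -cos(x)/(3*sin(x)^2)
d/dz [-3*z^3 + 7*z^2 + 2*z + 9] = -9*z^2 + 14*z + 2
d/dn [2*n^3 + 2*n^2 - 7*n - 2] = 6*n^2 + 4*n - 7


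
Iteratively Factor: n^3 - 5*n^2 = (n - 5)*(n^2) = n*(n - 5)*(n)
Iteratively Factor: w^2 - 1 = (w - 1)*(w + 1)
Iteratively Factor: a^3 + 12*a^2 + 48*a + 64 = (a + 4)*(a^2 + 8*a + 16) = (a + 4)^2*(a + 4)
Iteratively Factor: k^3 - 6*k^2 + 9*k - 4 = (k - 1)*(k^2 - 5*k + 4) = (k - 4)*(k - 1)*(k - 1)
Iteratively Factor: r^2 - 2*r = (r - 2)*(r)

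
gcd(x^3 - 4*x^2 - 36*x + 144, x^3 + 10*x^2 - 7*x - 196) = x - 4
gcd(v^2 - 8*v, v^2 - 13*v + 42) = 1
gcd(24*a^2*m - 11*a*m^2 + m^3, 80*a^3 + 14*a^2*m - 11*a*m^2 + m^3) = 8*a - m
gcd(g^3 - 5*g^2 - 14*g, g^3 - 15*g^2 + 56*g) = g^2 - 7*g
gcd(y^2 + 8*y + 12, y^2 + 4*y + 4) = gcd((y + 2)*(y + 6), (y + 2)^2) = y + 2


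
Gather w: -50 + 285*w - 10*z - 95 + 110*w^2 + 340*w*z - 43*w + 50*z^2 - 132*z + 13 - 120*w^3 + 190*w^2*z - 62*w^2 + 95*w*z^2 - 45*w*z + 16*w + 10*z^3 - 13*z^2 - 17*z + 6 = -120*w^3 + w^2*(190*z + 48) + w*(95*z^2 + 295*z + 258) + 10*z^3 + 37*z^2 - 159*z - 126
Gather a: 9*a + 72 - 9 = 9*a + 63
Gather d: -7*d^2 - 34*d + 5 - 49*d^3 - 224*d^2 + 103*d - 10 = -49*d^3 - 231*d^2 + 69*d - 5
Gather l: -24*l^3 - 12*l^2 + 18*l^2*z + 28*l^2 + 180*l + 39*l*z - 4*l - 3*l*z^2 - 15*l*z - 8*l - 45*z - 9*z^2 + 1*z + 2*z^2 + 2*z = -24*l^3 + l^2*(18*z + 16) + l*(-3*z^2 + 24*z + 168) - 7*z^2 - 42*z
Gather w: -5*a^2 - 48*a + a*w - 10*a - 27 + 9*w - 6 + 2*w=-5*a^2 - 58*a + w*(a + 11) - 33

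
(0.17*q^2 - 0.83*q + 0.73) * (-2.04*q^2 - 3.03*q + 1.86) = -0.3468*q^4 + 1.1781*q^3 + 1.3419*q^2 - 3.7557*q + 1.3578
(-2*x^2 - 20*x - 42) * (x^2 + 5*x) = -2*x^4 - 30*x^3 - 142*x^2 - 210*x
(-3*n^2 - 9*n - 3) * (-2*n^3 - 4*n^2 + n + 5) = 6*n^5 + 30*n^4 + 39*n^3 - 12*n^2 - 48*n - 15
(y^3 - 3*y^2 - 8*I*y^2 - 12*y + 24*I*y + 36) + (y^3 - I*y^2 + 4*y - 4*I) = 2*y^3 - 3*y^2 - 9*I*y^2 - 8*y + 24*I*y + 36 - 4*I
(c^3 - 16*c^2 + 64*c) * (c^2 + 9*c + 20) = c^5 - 7*c^4 - 60*c^3 + 256*c^2 + 1280*c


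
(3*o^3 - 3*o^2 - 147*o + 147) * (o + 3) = 3*o^4 + 6*o^3 - 156*o^2 - 294*o + 441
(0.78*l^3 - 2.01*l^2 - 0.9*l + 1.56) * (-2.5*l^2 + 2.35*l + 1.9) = -1.95*l^5 + 6.858*l^4 - 0.991499999999999*l^3 - 9.834*l^2 + 1.956*l + 2.964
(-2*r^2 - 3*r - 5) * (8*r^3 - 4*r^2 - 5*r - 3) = -16*r^5 - 16*r^4 - 18*r^3 + 41*r^2 + 34*r + 15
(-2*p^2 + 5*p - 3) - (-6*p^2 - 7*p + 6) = 4*p^2 + 12*p - 9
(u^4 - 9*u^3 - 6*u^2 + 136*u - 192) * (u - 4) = u^5 - 13*u^4 + 30*u^3 + 160*u^2 - 736*u + 768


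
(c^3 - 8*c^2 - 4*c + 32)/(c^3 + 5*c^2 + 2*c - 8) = (c^2 - 10*c + 16)/(c^2 + 3*c - 4)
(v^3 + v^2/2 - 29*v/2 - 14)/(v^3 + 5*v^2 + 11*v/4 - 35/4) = 2*(v^2 - 3*v - 4)/(2*v^2 + 3*v - 5)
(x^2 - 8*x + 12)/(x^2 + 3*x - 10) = (x - 6)/(x + 5)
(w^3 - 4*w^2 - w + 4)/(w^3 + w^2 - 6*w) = (w^3 - 4*w^2 - w + 4)/(w*(w^2 + w - 6))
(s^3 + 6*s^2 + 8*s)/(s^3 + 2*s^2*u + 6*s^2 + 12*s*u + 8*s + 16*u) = s/(s + 2*u)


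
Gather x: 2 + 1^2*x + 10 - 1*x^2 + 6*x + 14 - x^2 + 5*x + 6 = -2*x^2 + 12*x + 32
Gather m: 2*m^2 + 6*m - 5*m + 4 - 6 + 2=2*m^2 + m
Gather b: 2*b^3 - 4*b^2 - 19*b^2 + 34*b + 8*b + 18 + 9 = 2*b^3 - 23*b^2 + 42*b + 27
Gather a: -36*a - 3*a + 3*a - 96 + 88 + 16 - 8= -36*a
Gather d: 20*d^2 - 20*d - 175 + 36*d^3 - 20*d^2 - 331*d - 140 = 36*d^3 - 351*d - 315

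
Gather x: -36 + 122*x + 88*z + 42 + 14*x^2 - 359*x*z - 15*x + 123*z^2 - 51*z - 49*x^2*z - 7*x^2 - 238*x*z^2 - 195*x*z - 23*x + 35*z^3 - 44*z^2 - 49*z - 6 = x^2*(7 - 49*z) + x*(-238*z^2 - 554*z + 84) + 35*z^3 + 79*z^2 - 12*z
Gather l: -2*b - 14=-2*b - 14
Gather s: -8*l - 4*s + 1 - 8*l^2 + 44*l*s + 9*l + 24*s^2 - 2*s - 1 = -8*l^2 + l + 24*s^2 + s*(44*l - 6)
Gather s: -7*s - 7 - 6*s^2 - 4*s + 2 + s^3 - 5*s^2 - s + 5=s^3 - 11*s^2 - 12*s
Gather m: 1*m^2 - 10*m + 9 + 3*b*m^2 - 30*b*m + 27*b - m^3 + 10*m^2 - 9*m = 27*b - m^3 + m^2*(3*b + 11) + m*(-30*b - 19) + 9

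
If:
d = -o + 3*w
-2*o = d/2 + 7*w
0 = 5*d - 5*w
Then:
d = 0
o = 0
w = 0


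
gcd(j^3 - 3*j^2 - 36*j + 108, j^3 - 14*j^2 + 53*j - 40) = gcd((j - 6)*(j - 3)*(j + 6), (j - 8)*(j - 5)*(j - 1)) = 1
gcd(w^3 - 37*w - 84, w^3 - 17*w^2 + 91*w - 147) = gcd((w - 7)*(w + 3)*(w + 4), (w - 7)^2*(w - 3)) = w - 7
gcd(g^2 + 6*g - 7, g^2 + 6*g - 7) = g^2 + 6*g - 7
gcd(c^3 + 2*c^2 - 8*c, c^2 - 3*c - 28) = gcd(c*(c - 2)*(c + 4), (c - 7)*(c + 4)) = c + 4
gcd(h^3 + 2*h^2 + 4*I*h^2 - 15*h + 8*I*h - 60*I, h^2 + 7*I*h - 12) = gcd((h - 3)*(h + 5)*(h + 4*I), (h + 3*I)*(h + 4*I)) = h + 4*I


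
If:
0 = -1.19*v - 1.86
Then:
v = -1.56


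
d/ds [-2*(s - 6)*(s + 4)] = 4 - 4*s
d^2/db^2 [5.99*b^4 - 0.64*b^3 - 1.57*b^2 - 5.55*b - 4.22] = 71.88*b^2 - 3.84*b - 3.14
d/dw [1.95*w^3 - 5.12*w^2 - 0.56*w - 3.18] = 5.85*w^2 - 10.24*w - 0.56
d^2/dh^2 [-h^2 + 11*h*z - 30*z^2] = -2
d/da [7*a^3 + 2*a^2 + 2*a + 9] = 21*a^2 + 4*a + 2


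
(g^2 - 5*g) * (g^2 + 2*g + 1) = g^4 - 3*g^3 - 9*g^2 - 5*g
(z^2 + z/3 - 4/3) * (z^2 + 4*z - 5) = z^4 + 13*z^3/3 - 5*z^2 - 7*z + 20/3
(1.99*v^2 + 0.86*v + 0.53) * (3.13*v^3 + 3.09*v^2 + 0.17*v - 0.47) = 6.2287*v^5 + 8.8409*v^4 + 4.6546*v^3 + 0.8486*v^2 - 0.3141*v - 0.2491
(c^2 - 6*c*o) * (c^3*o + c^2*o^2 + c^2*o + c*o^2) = c^5*o - 5*c^4*o^2 + c^4*o - 6*c^3*o^3 - 5*c^3*o^2 - 6*c^2*o^3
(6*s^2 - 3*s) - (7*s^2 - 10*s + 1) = -s^2 + 7*s - 1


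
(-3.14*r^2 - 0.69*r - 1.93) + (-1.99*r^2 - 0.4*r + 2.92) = -5.13*r^2 - 1.09*r + 0.99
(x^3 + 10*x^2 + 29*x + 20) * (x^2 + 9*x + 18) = x^5 + 19*x^4 + 137*x^3 + 461*x^2 + 702*x + 360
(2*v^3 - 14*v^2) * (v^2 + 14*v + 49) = 2*v^5 + 14*v^4 - 98*v^3 - 686*v^2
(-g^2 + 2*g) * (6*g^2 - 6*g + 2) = -6*g^4 + 18*g^3 - 14*g^2 + 4*g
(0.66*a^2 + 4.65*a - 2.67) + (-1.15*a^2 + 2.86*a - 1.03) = -0.49*a^2 + 7.51*a - 3.7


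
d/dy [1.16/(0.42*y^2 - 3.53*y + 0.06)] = (4.0948 - 0.9744*y)/(0.42*y^2 - 3.53*y + 0.06)^2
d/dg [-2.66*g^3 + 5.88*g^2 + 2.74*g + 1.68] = -7.98*g^2 + 11.76*g + 2.74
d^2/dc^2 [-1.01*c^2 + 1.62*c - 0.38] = -2.02000000000000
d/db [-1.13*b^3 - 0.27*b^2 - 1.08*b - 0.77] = -3.39*b^2 - 0.54*b - 1.08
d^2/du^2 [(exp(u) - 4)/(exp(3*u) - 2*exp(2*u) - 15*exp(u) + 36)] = (4*exp(4*u) - 18*exp(3*u) + 8*exp(2*u) - 232*exp(u) - 96)*exp(u)/(exp(7*u) - 42*exp(5*u) + 28*exp(4*u) + 609*exp(3*u) - 756*exp(2*u) - 3024*exp(u) + 5184)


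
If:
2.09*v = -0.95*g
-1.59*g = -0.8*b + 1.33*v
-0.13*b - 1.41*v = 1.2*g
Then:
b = 0.00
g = 0.00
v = 0.00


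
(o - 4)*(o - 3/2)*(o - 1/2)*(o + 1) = o^4 - 5*o^3 + 11*o^2/4 + 23*o/4 - 3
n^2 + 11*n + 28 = (n + 4)*(n + 7)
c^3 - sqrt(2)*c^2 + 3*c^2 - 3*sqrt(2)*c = c*(c + 3)*(c - sqrt(2))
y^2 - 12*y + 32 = (y - 8)*(y - 4)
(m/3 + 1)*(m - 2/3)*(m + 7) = m^3/3 + 28*m^2/9 + 43*m/9 - 14/3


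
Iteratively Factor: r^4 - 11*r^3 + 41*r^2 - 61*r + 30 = (r - 5)*(r^3 - 6*r^2 + 11*r - 6) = (r - 5)*(r - 1)*(r^2 - 5*r + 6) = (r - 5)*(r - 3)*(r - 1)*(r - 2)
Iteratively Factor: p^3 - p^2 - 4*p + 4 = (p + 2)*(p^2 - 3*p + 2) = (p - 1)*(p + 2)*(p - 2)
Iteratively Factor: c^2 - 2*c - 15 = (c + 3)*(c - 5)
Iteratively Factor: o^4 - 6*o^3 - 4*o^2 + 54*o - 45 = (o - 5)*(o^3 - o^2 - 9*o + 9) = (o - 5)*(o - 3)*(o^2 + 2*o - 3) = (o - 5)*(o - 3)*(o - 1)*(o + 3)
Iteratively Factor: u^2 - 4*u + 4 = (u - 2)*(u - 2)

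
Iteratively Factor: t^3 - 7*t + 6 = (t - 1)*(t^2 + t - 6) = (t - 2)*(t - 1)*(t + 3)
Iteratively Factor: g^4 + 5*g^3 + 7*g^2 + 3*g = (g + 3)*(g^3 + 2*g^2 + g) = (g + 1)*(g + 3)*(g^2 + g) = (g + 1)^2*(g + 3)*(g)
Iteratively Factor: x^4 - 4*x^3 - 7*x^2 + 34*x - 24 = (x + 3)*(x^3 - 7*x^2 + 14*x - 8) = (x - 2)*(x + 3)*(x^2 - 5*x + 4) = (x - 4)*(x - 2)*(x + 3)*(x - 1)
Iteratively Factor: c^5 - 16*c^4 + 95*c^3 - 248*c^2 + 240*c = (c - 4)*(c^4 - 12*c^3 + 47*c^2 - 60*c) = (c - 4)^2*(c^3 - 8*c^2 + 15*c) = c*(c - 4)^2*(c^2 - 8*c + 15) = c*(c - 5)*(c - 4)^2*(c - 3)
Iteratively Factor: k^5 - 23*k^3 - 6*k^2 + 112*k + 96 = (k + 1)*(k^4 - k^3 - 22*k^2 + 16*k + 96) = (k + 1)*(k + 4)*(k^3 - 5*k^2 - 2*k + 24) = (k - 3)*(k + 1)*(k + 4)*(k^2 - 2*k - 8) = (k - 3)*(k + 1)*(k + 2)*(k + 4)*(k - 4)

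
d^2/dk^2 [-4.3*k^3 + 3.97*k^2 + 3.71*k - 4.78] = 7.94 - 25.8*k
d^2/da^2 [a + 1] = 0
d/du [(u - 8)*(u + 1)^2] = 3*(u - 5)*(u + 1)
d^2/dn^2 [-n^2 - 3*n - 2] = -2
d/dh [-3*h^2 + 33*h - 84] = 33 - 6*h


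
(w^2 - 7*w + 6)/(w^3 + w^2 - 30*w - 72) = (w - 1)/(w^2 + 7*w + 12)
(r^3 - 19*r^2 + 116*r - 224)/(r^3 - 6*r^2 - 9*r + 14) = (r^2 - 12*r + 32)/(r^2 + r - 2)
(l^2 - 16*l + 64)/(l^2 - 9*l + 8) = (l - 8)/(l - 1)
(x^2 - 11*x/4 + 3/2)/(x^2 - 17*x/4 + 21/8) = 2*(x - 2)/(2*x - 7)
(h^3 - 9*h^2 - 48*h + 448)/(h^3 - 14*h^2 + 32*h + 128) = (h + 7)/(h + 2)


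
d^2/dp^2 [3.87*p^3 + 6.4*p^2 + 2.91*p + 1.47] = 23.22*p + 12.8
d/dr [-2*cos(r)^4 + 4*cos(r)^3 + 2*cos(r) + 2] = 2*(4*cos(r)^3 - 6*cos(r)^2 - 1)*sin(r)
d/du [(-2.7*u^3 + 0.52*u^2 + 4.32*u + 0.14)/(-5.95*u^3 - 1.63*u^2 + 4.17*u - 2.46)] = (7.495*u^4 + 28.89*u^3 + 31.635*u^2 - 2.102*u - 11.211)/(35.4025*u^6 + 19.397*u^5 - 46.9661*u^4 + 15.6798*u^3 + 25.4085*u^2 - 20.5164*u + 6.0516)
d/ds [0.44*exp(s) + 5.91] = 0.44*exp(s)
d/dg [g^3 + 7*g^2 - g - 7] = 3*g^2 + 14*g - 1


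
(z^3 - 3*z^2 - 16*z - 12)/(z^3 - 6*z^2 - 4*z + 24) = (z + 1)/(z - 2)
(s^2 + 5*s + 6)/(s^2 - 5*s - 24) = (s + 2)/(s - 8)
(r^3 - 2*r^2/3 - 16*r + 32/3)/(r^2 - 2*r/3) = r - 16/r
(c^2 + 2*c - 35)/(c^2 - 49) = (c - 5)/(c - 7)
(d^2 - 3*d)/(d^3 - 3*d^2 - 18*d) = (3 - d)/(-d^2 + 3*d + 18)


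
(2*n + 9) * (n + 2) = 2*n^2 + 13*n + 18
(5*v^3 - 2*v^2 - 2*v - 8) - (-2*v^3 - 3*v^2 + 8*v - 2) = 7*v^3 + v^2 - 10*v - 6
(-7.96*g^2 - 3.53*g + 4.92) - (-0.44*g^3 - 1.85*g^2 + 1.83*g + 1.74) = 0.44*g^3 - 6.11*g^2 - 5.36*g + 3.18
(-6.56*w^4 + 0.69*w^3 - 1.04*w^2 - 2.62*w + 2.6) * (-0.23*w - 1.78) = 1.5088*w^5 + 11.5181*w^4 - 0.989*w^3 + 2.4538*w^2 + 4.0656*w - 4.628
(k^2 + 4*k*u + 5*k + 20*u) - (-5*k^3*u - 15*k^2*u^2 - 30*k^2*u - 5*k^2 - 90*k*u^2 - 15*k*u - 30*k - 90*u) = 5*k^3*u + 15*k^2*u^2 + 30*k^2*u + 6*k^2 + 90*k*u^2 + 19*k*u + 35*k + 110*u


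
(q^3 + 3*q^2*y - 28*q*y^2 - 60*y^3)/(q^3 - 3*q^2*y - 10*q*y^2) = (q + 6*y)/q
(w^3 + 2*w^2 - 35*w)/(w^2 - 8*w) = (w^2 + 2*w - 35)/(w - 8)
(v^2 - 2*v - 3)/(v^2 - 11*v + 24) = (v + 1)/(v - 8)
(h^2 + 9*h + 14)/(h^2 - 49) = (h + 2)/(h - 7)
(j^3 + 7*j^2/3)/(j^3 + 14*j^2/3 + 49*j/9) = 3*j/(3*j + 7)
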